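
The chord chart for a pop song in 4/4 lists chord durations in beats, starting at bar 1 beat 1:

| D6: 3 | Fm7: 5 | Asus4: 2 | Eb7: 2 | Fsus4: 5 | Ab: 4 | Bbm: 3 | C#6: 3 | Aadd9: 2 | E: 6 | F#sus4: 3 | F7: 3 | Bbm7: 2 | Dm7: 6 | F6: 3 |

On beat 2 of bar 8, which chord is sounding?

E

Beat 2 of bar 8 is beat (8−1)×4 + 2 = 30 overall.
Running totals: D6 ends at 3, Fm7 ends at 8, Asus4 ends at 10, Eb7 ends at 12, Fsus4 ends at 17, Ab ends at 21, Bbm ends at 24, C#6 ends at 27, Aadd9 ends at 29, E ends at 35.
Beat 30 falls within E.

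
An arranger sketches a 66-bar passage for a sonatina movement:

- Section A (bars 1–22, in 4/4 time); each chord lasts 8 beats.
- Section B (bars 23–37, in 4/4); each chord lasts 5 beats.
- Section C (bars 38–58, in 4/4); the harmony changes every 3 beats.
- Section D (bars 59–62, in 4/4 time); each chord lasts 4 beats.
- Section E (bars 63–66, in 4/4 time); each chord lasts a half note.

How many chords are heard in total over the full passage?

63 chords

A: 22·4 = 88 beats, 88/8 = 11 chords.
B: 15·4 = 60 beats, 60/5 = 12 chords.
C: 21·4 = 84 beats, 84/3 = 28 chords.
D: 4·4 = 16 beats, 16/4 = 4 chords.
E: 4·4 = 16 beats, 16/2 = 8 chords.
Total: 11 + 12 + 28 + 4 + 8 = 63.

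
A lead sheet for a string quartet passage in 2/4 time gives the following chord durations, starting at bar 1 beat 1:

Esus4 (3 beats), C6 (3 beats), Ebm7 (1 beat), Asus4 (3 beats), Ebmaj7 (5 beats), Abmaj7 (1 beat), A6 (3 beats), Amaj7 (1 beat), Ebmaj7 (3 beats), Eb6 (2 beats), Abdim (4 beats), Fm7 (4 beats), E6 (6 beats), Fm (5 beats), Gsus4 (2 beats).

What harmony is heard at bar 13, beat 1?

Eb6

Beat 1 of bar 13 is beat (13−1)×2 + 1 = 25 overall.
Running totals: Esus4 ends at 3, C6 ends at 6, Ebm7 ends at 7, Asus4 ends at 10, Ebmaj7 ends at 15, Abmaj7 ends at 16, A6 ends at 19, Amaj7 ends at 20, Ebmaj7 ends at 23, Eb6 ends at 25.
Beat 25 falls within Eb6.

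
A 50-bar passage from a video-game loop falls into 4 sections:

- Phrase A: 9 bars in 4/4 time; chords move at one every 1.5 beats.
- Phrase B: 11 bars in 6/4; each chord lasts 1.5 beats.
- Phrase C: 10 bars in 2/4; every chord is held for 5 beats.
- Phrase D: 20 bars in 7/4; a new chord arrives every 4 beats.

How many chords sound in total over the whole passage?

A has 36 beats and chords last 1.5 each, so 24 chords.
B has 66 beats and chords last 1.5 each, so 44 chords.
C has 20 beats and chords last 5 each, so 4 chords.
D has 140 beats and chords last 4 each, so 35 chords.
Total: 24 + 44 + 4 + 35 = 107.

107 chords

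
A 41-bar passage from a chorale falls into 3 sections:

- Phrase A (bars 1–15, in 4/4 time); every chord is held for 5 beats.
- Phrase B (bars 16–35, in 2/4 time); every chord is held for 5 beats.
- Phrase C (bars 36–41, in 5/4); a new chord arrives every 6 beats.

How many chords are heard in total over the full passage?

A: 15·4 = 60 beats, 60/5 = 12 chords.
B: 20·2 = 40 beats, 40/5 = 8 chords.
C: 6·5 = 30 beats, 30/6 = 5 chords.
Total: 12 + 8 + 5 = 25.

25 chords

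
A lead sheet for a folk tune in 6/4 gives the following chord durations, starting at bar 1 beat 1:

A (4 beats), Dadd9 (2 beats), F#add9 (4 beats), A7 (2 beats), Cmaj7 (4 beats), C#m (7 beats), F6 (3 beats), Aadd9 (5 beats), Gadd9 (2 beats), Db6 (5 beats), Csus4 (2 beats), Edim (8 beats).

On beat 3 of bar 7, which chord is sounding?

Csus4

Beat 3 of bar 7 is beat (7−1)×6 + 3 = 39 overall.
Running totals: A ends at 4, Dadd9 ends at 6, F#add9 ends at 10, A7 ends at 12, Cmaj7 ends at 16, C#m ends at 23, F6 ends at 26, Aadd9 ends at 31, Gadd9 ends at 33, Db6 ends at 38, Csus4 ends at 40.
Beat 39 falls within Csus4.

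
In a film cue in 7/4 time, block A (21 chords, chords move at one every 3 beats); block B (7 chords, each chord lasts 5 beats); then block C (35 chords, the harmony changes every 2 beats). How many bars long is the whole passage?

A: 21 × 3 = 63 beats = 9 bars.
B: 7 × 5 = 35 beats = 5 bars.
C: 35 × 2 = 70 beats = 10 bars.
Total: 9 + 5 + 10 = 24 bars.

24 bars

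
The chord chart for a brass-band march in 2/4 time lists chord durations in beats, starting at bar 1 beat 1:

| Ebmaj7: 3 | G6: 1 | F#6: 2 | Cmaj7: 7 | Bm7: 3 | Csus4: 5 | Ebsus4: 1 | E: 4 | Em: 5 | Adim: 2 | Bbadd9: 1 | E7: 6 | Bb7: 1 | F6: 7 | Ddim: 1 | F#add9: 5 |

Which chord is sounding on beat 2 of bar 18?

Beat 2 of bar 18 is beat (18−1)×2 + 2 = 36 overall.
Running totals: Ebmaj7 ends at 3, G6 ends at 4, F#6 ends at 6, Cmaj7 ends at 13, Bm7 ends at 16, Csus4 ends at 21, Ebsus4 ends at 22, E ends at 26, Em ends at 31, Adim ends at 33, Bbadd9 ends at 34, E7 ends at 40.
Beat 36 falls within E7.

E7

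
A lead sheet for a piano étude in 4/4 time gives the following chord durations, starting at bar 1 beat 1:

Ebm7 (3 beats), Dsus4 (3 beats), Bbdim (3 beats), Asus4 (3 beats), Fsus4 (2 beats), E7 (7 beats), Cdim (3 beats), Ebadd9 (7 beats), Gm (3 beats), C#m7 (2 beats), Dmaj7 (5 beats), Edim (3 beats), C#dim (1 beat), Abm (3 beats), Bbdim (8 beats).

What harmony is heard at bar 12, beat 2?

Beat 2 of bar 12 is beat (12−1)×4 + 2 = 46 overall.
Running totals: Ebm7 ends at 3, Dsus4 ends at 6, Bbdim ends at 9, Asus4 ends at 12, Fsus4 ends at 14, E7 ends at 21, Cdim ends at 24, Ebadd9 ends at 31, Gm ends at 34, C#m7 ends at 36, Dmaj7 ends at 41, Edim ends at 44, C#dim ends at 45, Abm ends at 48.
Beat 46 falls within Abm.

Abm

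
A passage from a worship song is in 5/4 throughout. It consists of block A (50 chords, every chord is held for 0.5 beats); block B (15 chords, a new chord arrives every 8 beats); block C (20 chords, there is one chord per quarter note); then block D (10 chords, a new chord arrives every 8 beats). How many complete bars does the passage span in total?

49 bars

A: 50 × 0.5 = 25 beats = 5 bars.
B: 15 × 8 = 120 beats = 24 bars.
C: 20 × 1 = 20 beats = 4 bars.
D: 10 × 8 = 80 beats = 16 bars.
Total: 5 + 24 + 4 + 16 = 49 bars.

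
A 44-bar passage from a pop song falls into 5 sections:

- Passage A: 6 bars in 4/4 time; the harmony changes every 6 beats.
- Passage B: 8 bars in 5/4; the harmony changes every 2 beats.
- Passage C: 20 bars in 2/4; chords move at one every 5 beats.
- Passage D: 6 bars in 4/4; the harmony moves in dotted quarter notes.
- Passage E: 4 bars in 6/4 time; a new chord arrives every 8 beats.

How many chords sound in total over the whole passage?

A: 6 bars × 4 beats = 24 beats; 6 beats/chord → 4 chords.
B: 8 bars × 5 beats = 40 beats; 2 beats/chord → 20 chords.
C: 20 bars × 2 beats = 40 beats; 5 beats/chord → 8 chords.
D: 6 bars × 4 beats = 24 beats; 1.5 beats/chord → 16 chords.
E: 4 bars × 6 beats = 24 beats; 8 beats/chord → 3 chords.
Total: 4 + 20 + 8 + 16 + 3 = 51.

51 chords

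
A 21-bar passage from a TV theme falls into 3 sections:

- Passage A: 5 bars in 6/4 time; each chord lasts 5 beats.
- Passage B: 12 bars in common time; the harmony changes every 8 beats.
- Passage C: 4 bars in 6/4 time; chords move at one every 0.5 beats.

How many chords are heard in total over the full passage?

A: 5·6 = 30 beats, 30/5 = 6 chords.
B: 12·4 = 48 beats, 48/8 = 6 chords.
C: 4·6 = 24 beats, 24/0.5 = 48 chords.
Total: 6 + 6 + 48 = 60.

60 chords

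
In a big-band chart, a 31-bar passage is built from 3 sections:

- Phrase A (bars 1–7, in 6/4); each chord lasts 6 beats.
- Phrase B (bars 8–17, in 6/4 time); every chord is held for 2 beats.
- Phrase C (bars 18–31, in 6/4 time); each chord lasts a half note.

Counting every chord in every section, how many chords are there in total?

79 chords

A: 7 bars × 6 beats = 42 beats; 6 beats/chord → 7 chords.
B: 10 bars × 6 beats = 60 beats; 2 beats/chord → 30 chords.
C: 14 bars × 6 beats = 84 beats; 2 beats/chord → 42 chords.
Total: 7 + 30 + 42 = 79.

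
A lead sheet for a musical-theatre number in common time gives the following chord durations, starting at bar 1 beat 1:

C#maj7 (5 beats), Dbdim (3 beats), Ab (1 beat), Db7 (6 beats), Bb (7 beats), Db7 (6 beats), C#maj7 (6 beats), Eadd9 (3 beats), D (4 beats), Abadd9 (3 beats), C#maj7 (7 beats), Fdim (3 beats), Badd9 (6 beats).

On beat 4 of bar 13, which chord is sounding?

Beat 4 of bar 13 is beat (13−1)×4 + 4 = 52 overall.
Running totals: C#maj7 ends at 5, Dbdim ends at 8, Ab ends at 9, Db7 ends at 15, Bb ends at 22, Db7 ends at 28, C#maj7 ends at 34, Eadd9 ends at 37, D ends at 41, Abadd9 ends at 44, C#maj7 ends at 51, Fdim ends at 54.
Beat 52 falls within Fdim.

Fdim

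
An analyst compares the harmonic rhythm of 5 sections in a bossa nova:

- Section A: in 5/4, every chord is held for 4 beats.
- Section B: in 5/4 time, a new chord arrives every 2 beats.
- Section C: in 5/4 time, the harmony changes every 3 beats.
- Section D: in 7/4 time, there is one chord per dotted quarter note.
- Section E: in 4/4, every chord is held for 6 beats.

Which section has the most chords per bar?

A: 5/4 = 1.25 chords/bar.
B: 5/2 = 2.5 chords/bar.
C: 5/3 = 5/3 chords/bar.
D: 7/1.5 = 14/3 chords/bar.
E: 4/6 = 2/3 chords/bar.
Fastest is D at 14/3 chords/bar.

Section D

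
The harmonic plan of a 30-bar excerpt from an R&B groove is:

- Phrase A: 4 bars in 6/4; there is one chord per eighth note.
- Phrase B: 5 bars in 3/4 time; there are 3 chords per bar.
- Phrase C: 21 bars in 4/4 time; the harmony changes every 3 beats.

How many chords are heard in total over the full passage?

A has 24 beats and chords last 0.5 each, so 48 chords.
B has 15 beats and chords last 1 each, so 15 chords.
C has 84 beats and chords last 3 each, so 28 chords.
Total: 48 + 15 + 28 = 91.

91 chords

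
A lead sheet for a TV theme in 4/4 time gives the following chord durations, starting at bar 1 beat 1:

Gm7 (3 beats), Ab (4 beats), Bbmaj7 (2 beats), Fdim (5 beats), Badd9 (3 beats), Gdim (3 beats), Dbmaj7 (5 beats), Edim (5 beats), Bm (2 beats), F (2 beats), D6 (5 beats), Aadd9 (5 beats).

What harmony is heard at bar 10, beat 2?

D6

Beat 2 of bar 10 is beat (10−1)×4 + 2 = 38 overall.
Running totals: Gm7 ends at 3, Ab ends at 7, Bbmaj7 ends at 9, Fdim ends at 14, Badd9 ends at 17, Gdim ends at 20, Dbmaj7 ends at 25, Edim ends at 30, Bm ends at 32, F ends at 34, D6 ends at 39.
Beat 38 falls within D6.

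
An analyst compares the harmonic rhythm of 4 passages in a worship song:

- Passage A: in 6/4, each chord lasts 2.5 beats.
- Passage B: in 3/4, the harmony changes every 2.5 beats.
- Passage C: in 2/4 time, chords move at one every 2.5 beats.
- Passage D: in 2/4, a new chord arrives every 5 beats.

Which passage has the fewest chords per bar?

A: 6 beats/bar ÷ 2.5 beats/chord = 2.4 chords/bar.
B: 3 beats/bar ÷ 2.5 beats/chord = 1.2 chords/bar.
C: 2 beats/bar ÷ 2.5 beats/chord = 0.8 chords/bar.
D: 2 beats/bar ÷ 5 beats/chord = 0.4 chords/bar.
Slowest is D at 0.4 chords/bar.

Passage D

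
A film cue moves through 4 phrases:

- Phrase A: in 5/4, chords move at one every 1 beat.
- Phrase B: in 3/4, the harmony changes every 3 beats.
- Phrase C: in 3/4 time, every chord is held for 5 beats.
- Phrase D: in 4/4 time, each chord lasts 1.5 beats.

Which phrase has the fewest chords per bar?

A: 5/1 = 5 chords/bar.
B: 3/3 = 1 chord/bar.
C: 3/5 = 0.6 chords/bar.
D: 4/1.5 = 8/3 chords/bar.
Slowest is C at 0.6 chords/bar.

Phrase C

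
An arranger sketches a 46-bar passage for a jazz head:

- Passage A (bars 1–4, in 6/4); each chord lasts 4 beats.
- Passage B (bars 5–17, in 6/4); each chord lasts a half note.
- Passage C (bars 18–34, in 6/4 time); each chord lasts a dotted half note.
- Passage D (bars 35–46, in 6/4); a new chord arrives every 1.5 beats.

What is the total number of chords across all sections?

127 chords

A: 4·6 = 24 beats, 24/4 = 6 chords.
B: 13·6 = 78 beats, 78/2 = 39 chords.
C: 17·6 = 102 beats, 102/3 = 34 chords.
D: 12·6 = 72 beats, 72/1.5 = 48 chords.
Total: 6 + 39 + 34 + 48 = 127.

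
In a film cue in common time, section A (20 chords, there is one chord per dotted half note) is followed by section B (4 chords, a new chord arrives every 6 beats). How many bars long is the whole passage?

21 bars

A: 20 × 3 = 60 beats = 15 bars.
B: 4 × 6 = 24 beats = 6 bars.
Total: 15 + 6 = 21 bars.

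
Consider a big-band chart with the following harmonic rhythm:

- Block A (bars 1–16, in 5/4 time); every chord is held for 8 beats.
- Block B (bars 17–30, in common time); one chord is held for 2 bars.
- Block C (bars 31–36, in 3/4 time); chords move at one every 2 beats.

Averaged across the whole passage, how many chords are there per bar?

A: 16 bars of 5 beats is 80 beats; at 8 beats each that's 10 chords.
B: 14 bars of 4 beats is 56 beats; at 8 beats each that's 7 chords.
C: 6 bars of 3 beats is 18 beats; at 2 beats each that's 9 chords.
Overall: 26 chords over 36 bars → 26/36 = 13/18 chords per bar.

13/18 chords per bar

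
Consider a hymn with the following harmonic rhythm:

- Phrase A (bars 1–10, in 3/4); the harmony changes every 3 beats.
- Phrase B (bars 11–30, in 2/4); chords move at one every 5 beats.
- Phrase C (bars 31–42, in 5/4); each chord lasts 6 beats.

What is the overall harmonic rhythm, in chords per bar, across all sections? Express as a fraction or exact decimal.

2/3 chords per bar

A: 10 × 3 = 30 beats ÷ 3 = 10 chords.
B: 20 × 2 = 40 beats ÷ 5 = 8 chords.
C: 12 × 5 = 60 beats ÷ 6 = 10 chords.
Overall: 28 chords over 42 bars → 28/42 = 2/3 chords per bar.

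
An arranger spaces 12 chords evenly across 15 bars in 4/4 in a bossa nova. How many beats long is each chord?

5 beats

15 bars × 4 beats/bar = 60 beats total.
60 beats ÷ 12 chords = 5 beats per chord.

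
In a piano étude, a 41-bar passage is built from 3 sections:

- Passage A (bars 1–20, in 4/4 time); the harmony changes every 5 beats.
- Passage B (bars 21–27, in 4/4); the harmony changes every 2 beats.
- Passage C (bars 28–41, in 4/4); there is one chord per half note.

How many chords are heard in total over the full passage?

58 chords

A: 20 bars × 4 beats = 80 beats; 5 beats/chord → 16 chords.
B: 7 bars × 4 beats = 28 beats; 2 beats/chord → 14 chords.
C: 14 bars × 4 beats = 56 beats; 2 beats/chord → 28 chords.
Total: 16 + 14 + 28 = 58.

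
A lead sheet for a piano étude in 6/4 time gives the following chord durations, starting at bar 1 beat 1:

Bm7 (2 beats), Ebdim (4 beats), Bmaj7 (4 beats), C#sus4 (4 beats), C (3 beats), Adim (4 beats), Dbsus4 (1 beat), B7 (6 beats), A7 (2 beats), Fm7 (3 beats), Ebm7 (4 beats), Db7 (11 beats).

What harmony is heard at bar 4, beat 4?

Beat 4 of bar 4 is beat (4−1)×6 + 4 = 22 overall.
Running totals: Bm7 ends at 2, Ebdim ends at 6, Bmaj7 ends at 10, C#sus4 ends at 14, C ends at 17, Adim ends at 21, Dbsus4 ends at 22.
Beat 22 falls within Dbsus4.

Dbsus4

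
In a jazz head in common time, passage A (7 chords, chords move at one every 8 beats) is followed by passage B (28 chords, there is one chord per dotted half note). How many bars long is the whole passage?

A: 7 × 8 = 56 beats = 14 bars.
B: 28 × 3 = 84 beats = 21 bars.
Total: 14 + 21 = 35 bars.

35 bars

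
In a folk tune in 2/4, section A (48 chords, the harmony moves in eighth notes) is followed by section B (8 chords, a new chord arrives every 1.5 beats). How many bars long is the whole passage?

A: 48 × 0.5 = 24 beats = 12 bars.
B: 8 × 1.5 = 12 beats = 6 bars.
Total: 12 + 6 = 18 bars.

18 bars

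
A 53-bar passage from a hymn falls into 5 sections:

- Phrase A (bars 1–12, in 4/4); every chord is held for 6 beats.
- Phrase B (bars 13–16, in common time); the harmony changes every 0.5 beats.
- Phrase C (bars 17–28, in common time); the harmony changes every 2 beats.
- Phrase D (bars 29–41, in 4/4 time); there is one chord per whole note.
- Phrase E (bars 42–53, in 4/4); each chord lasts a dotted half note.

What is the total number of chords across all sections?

93 chords

A: 12·4 = 48 beats, 48/6 = 8 chords.
B: 4·4 = 16 beats, 16/0.5 = 32 chords.
C: 12·4 = 48 beats, 48/2 = 24 chords.
D: 13·4 = 52 beats, 52/4 = 13 chords.
E: 12·4 = 48 beats, 48/3 = 16 chords.
Total: 8 + 32 + 24 + 13 + 16 = 93.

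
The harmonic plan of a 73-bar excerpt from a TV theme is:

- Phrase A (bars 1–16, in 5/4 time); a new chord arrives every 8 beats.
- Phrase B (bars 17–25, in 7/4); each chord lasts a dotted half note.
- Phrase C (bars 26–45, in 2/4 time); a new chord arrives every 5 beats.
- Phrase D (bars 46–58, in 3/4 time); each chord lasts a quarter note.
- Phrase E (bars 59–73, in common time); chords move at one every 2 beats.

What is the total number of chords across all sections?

108 chords

A: 16·5 = 80 beats, 80/8 = 10 chords.
B: 9·7 = 63 beats, 63/3 = 21 chords.
C: 20·2 = 40 beats, 40/5 = 8 chords.
D: 13·3 = 39 beats, 39/1 = 39 chords.
E: 15·4 = 60 beats, 60/2 = 30 chords.
Total: 10 + 21 + 8 + 39 + 30 = 108.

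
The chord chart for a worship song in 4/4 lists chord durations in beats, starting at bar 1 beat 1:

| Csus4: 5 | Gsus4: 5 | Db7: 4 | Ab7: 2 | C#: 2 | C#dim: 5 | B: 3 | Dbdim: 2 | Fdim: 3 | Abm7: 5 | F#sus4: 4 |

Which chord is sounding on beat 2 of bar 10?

Beat 2 of bar 10 is beat (10−1)×4 + 2 = 38 overall.
Running totals: Csus4 ends at 5, Gsus4 ends at 10, Db7 ends at 14, Ab7 ends at 16, C# ends at 18, C#dim ends at 23, B ends at 26, Dbdim ends at 28, Fdim ends at 31, Abm7 ends at 36, F#sus4 ends at 40.
Beat 38 falls within F#sus4.

F#sus4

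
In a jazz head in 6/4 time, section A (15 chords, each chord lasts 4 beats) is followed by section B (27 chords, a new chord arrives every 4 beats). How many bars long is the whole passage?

A: 15 × 4 = 60 beats = 10 bars.
B: 27 × 4 = 108 beats = 18 bars.
Total: 10 + 18 = 28 bars.

28 bars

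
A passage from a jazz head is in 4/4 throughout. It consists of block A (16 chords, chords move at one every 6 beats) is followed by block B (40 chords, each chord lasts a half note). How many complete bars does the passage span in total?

44 bars

A: 16 × 6 = 96 beats = 24 bars.
B: 40 × 2 = 80 beats = 20 bars.
Total: 24 + 20 = 44 bars.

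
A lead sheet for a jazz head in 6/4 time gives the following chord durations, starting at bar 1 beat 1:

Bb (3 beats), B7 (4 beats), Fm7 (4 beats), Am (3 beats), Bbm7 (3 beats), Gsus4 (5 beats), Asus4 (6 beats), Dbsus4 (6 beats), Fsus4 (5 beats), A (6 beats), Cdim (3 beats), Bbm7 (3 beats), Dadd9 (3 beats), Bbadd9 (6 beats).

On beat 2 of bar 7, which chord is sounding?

Beat 2 of bar 7 is beat (7−1)×6 + 2 = 38 overall.
Running totals: Bb ends at 3, B7 ends at 7, Fm7 ends at 11, Am ends at 14, Bbm7 ends at 17, Gsus4 ends at 22, Asus4 ends at 28, Dbsus4 ends at 34, Fsus4 ends at 39.
Beat 38 falls within Fsus4.

Fsus4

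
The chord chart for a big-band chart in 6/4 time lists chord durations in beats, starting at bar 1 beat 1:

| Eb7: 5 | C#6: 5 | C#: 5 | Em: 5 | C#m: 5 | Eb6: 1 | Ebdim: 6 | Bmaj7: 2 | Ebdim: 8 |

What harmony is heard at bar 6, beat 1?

Ebdim

Beat 1 of bar 6 is beat (6−1)×6 + 1 = 31 overall.
Running totals: Eb7 ends at 5, C#6 ends at 10, C# ends at 15, Em ends at 20, C#m ends at 25, Eb6 ends at 26, Ebdim ends at 32.
Beat 31 falls within Ebdim.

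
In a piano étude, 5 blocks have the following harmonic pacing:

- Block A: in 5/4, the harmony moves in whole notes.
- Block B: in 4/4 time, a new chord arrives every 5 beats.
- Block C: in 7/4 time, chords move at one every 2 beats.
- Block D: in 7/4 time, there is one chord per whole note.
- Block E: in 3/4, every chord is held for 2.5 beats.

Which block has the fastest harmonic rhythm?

Block C

A: 5 beats/bar ÷ 4 beats/chord = 1.25 chords/bar.
B: 4 beats/bar ÷ 5 beats/chord = 0.8 chords/bar.
C: 7 beats/bar ÷ 2 beats/chord = 3.5 chords/bar.
D: 7 beats/bar ÷ 4 beats/chord = 1.75 chords/bar.
E: 3 beats/bar ÷ 2.5 beats/chord = 1.2 chords/bar.
Fastest is C at 3.5 chords/bar.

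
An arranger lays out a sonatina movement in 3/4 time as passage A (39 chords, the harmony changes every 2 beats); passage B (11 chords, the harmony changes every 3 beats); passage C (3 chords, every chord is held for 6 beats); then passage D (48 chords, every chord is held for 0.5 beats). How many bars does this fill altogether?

A: 39 × 2 = 78 beats = 26 bars.
B: 11 × 3 = 33 beats = 11 bars.
C: 3 × 6 = 18 beats = 6 bars.
D: 48 × 0.5 = 24 beats = 8 bars.
Total: 26 + 11 + 6 + 8 = 51 bars.

51 bars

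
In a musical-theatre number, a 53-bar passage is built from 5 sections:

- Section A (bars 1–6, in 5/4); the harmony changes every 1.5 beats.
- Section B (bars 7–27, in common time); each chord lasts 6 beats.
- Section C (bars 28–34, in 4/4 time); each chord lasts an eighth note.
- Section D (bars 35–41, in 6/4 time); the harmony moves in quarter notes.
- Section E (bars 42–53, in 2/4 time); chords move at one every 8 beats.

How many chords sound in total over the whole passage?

A: 6 bars × 5 beats = 30 beats; 1.5 beats/chord → 20 chords.
B: 21 bars × 4 beats = 84 beats; 6 beats/chord → 14 chords.
C: 7 bars × 4 beats = 28 beats; 0.5 beats/chord → 56 chords.
D: 7 bars × 6 beats = 42 beats; 1 beat/chord → 42 chords.
E: 12 bars × 2 beats = 24 beats; 8 beats/chord → 3 chords.
Total: 20 + 14 + 56 + 42 + 3 = 135.

135 chords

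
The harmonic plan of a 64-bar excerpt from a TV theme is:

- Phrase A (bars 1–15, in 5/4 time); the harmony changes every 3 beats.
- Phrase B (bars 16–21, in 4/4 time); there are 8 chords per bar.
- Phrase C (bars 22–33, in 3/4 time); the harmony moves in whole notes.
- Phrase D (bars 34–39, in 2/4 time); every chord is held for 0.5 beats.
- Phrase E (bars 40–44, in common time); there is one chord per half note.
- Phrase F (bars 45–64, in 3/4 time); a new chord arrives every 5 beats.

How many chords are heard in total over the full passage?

128 chords

A has 75 beats and chords last 3 each, so 25 chords.
B has 24 beats and chords last 0.5 each, so 48 chords.
C has 36 beats and chords last 4 each, so 9 chords.
D has 12 beats and chords last 0.5 each, so 24 chords.
E has 20 beats and chords last 2 each, so 10 chords.
F has 60 beats and chords last 5 each, so 12 chords.
Total: 25 + 48 + 9 + 24 + 10 + 12 = 128.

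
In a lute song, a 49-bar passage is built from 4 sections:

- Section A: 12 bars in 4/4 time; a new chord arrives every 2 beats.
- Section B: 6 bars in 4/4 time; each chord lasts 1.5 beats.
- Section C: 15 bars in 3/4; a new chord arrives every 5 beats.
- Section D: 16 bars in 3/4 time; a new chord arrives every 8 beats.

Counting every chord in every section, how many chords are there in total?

A has 48 beats and chords last 2 each, so 24 chords.
B has 24 beats and chords last 1.5 each, so 16 chords.
C has 45 beats and chords last 5 each, so 9 chords.
D has 48 beats and chords last 8 each, so 6 chords.
Total: 24 + 16 + 9 + 6 = 55.

55 chords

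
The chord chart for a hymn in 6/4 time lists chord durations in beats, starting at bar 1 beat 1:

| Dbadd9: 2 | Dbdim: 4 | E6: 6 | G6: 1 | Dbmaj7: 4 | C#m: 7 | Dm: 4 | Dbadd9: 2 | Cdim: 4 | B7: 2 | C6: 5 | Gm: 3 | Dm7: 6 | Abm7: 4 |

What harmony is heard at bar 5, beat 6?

Beat 6 of bar 5 is beat (5−1)×6 + 6 = 30 overall.
Running totals: Dbadd9 ends at 2, Dbdim ends at 6, E6 ends at 12, G6 ends at 13, Dbmaj7 ends at 17, C#m ends at 24, Dm ends at 28, Dbadd9 ends at 30.
Beat 30 falls within Dbadd9.

Dbadd9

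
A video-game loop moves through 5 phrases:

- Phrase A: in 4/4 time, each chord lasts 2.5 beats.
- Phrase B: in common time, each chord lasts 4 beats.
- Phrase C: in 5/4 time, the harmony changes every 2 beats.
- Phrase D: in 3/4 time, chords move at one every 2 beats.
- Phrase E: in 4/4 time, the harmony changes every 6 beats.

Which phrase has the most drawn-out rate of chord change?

A: 4/2.5 = 1.6 chords/bar.
B: 4/4 = 1 chord/bar.
C: 5/2 = 2.5 chords/bar.
D: 3/2 = 1.5 chords/bar.
E: 4/6 = 2/3 chords/bar.
Slowest is E at 2/3 chords/bar.

Phrase E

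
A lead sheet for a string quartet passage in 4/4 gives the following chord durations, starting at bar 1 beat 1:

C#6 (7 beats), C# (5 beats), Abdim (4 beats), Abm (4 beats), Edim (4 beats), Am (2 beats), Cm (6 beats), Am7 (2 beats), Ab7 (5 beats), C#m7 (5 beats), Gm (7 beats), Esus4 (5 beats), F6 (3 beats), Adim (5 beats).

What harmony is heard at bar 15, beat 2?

F6

Beat 2 of bar 15 is beat (15−1)×4 + 2 = 58 overall.
Running totals: C#6 ends at 7, C# ends at 12, Abdim ends at 16, Abm ends at 20, Edim ends at 24, Am ends at 26, Cm ends at 32, Am7 ends at 34, Ab7 ends at 39, C#m7 ends at 44, Gm ends at 51, Esus4 ends at 56, F6 ends at 59.
Beat 58 falls within F6.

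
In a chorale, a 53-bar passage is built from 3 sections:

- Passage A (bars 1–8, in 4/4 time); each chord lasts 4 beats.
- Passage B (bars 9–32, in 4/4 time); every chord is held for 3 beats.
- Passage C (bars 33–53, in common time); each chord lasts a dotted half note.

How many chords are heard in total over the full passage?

68 chords

A: 8 bars × 4 beats = 32 beats; 4 beats/chord → 8 chords.
B: 24 bars × 4 beats = 96 beats; 3 beats/chord → 32 chords.
C: 21 bars × 4 beats = 84 beats; 3 beats/chord → 28 chords.
Total: 8 + 32 + 28 = 68.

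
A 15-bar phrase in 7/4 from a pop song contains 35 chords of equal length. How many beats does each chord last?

3 beats

15 bars × 7 beats/bar = 105 beats total.
105 beats ÷ 35 chords = 3 beats per chord.
(That is a dotted half note.)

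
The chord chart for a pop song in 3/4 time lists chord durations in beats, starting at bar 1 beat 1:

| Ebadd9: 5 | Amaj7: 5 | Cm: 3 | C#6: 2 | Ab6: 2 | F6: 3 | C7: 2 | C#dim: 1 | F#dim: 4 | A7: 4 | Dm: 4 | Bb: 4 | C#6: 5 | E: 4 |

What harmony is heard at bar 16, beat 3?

Beat 3 of bar 16 is beat (16−1)×3 + 3 = 48 overall.
Running totals: Ebadd9 ends at 5, Amaj7 ends at 10, Cm ends at 13, C#6 ends at 15, Ab6 ends at 17, F6 ends at 20, C7 ends at 22, C#dim ends at 23, F#dim ends at 27, A7 ends at 31, Dm ends at 35, Bb ends at 39, C#6 ends at 44, E ends at 48.
Beat 48 falls within E.

E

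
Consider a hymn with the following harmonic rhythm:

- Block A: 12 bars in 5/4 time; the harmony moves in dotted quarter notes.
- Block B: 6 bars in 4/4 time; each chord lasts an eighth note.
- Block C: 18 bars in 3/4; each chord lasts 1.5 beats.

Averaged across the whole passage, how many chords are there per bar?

A: 12 × 5 = 60 beats ÷ 1.5 = 40 chords.
B: 6 × 4 = 24 beats ÷ 0.5 = 48 chords.
C: 18 × 3 = 54 beats ÷ 1.5 = 36 chords.
Overall: 124 chords over 36 bars → 124/36 = 31/9 chords per bar.

31/9 chords per bar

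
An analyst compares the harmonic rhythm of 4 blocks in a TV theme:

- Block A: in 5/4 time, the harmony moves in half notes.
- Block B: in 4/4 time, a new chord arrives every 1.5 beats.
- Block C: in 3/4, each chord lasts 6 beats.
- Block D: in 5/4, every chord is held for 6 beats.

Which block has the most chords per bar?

A: each chord is 2 beats in 5/4, so 2.5 per bar.
B: each chord is 1.5 beats in 4/4, so 8/3 per bar.
C: each chord is 6 beats in 3/4, so 0.5 per bar.
D: each chord is 6 beats in 5/4, so 5/6 per bar.
Fastest is B at 8/3 chords/bar.

Block B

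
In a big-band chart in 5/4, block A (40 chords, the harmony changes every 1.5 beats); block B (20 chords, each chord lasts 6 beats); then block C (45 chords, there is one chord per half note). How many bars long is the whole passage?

A: 40 × 1.5 = 60 beats = 12 bars.
B: 20 × 6 = 120 beats = 24 bars.
C: 45 × 2 = 90 beats = 18 bars.
Total: 12 + 24 + 18 = 54 bars.

54 bars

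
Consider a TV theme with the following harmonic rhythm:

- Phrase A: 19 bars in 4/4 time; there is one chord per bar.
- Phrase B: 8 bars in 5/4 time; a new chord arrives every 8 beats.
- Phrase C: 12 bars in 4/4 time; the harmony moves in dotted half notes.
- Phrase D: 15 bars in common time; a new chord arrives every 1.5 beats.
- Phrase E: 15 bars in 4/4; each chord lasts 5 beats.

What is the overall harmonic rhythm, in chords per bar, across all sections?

A: 19 bars of 4 beats is 76 beats; at 4 beats each that's 19 chords.
B: 8 bars of 5 beats is 40 beats; at 8 beats each that's 5 chords.
C: 12 bars of 4 beats is 48 beats; at 3 beats each that's 16 chords.
D: 15 bars of 4 beats is 60 beats; at 1.5 beats each that's 40 chords.
E: 15 bars of 4 beats is 60 beats; at 5 beats each that's 12 chords.
Overall: 92 chords over 69 bars → 92/69 = 4/3 chords per bar.

4/3 chords per bar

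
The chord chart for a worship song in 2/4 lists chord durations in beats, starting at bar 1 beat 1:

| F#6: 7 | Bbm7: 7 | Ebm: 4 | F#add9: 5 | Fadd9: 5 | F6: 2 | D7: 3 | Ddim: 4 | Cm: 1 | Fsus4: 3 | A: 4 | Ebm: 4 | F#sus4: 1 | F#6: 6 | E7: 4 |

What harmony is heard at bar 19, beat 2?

Cm

Beat 2 of bar 19 is beat (19−1)×2 + 2 = 38 overall.
Running totals: F#6 ends at 7, Bbm7 ends at 14, Ebm ends at 18, F#add9 ends at 23, Fadd9 ends at 28, F6 ends at 30, D7 ends at 33, Ddim ends at 37, Cm ends at 38.
Beat 38 falls within Cm.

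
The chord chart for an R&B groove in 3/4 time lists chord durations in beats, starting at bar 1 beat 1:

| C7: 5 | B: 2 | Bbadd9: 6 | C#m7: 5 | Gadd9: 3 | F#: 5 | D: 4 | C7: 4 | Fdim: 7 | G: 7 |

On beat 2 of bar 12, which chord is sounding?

Fdim

Beat 2 of bar 12 is beat (12−1)×3 + 2 = 35 overall.
Running totals: C7 ends at 5, B ends at 7, Bbadd9 ends at 13, C#m7 ends at 18, Gadd9 ends at 21, F# ends at 26, D ends at 30, C7 ends at 34, Fdim ends at 41.
Beat 35 falls within Fdim.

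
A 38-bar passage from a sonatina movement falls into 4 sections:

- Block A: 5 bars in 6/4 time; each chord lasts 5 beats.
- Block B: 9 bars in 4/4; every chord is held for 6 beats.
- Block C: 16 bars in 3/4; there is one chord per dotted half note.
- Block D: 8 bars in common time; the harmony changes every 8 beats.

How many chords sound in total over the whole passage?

A has 30 beats and chords last 5 each, so 6 chords.
B has 36 beats and chords last 6 each, so 6 chords.
C has 48 beats and chords last 3 each, so 16 chords.
D has 32 beats and chords last 8 each, so 4 chords.
Total: 6 + 6 + 16 + 4 = 32.

32 chords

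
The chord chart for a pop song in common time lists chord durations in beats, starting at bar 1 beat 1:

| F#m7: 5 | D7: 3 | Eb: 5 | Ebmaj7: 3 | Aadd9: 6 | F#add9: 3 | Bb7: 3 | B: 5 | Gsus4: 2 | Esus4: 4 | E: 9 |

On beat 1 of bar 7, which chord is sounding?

Beat 1 of bar 7 is beat (7−1)×4 + 1 = 25 overall.
Running totals: F#m7 ends at 5, D7 ends at 8, Eb ends at 13, Ebmaj7 ends at 16, Aadd9 ends at 22, F#add9 ends at 25.
Beat 25 falls within F#add9.

F#add9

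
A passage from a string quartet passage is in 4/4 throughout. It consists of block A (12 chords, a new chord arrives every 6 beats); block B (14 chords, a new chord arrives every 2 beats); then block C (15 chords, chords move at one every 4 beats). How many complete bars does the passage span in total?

40 bars

A: 12 × 6 = 72 beats = 18 bars.
B: 14 × 2 = 28 beats = 7 bars.
C: 15 × 4 = 60 beats = 15 bars.
Total: 18 + 7 + 15 = 40 bars.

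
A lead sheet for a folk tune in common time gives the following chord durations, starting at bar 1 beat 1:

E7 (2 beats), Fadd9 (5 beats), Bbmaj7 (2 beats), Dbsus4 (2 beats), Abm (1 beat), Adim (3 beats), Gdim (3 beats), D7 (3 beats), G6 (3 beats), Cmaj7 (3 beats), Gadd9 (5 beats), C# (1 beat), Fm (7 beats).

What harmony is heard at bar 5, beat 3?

D7

Beat 3 of bar 5 is beat (5−1)×4 + 3 = 19 overall.
Running totals: E7 ends at 2, Fadd9 ends at 7, Bbmaj7 ends at 9, Dbsus4 ends at 11, Abm ends at 12, Adim ends at 15, Gdim ends at 18, D7 ends at 21.
Beat 19 falls within D7.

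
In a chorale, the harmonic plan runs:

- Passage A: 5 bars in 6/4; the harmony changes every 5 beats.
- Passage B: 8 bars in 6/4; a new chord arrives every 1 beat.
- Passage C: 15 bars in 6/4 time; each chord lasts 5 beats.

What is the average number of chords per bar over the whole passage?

18/7 chords per bar

A: 5 × 6 = 30 beats ÷ 5 = 6 chords.
B: 8 × 6 = 48 beats ÷ 1 = 48 chords.
C: 15 × 6 = 90 beats ÷ 5 = 18 chords.
Overall: 72 chords over 28 bars → 72/28 = 18/7 chords per bar.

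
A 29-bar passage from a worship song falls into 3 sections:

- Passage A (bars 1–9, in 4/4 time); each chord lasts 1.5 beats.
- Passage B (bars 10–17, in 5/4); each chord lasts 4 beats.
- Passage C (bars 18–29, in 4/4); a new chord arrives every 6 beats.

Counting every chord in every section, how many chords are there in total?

42 chords

A: 9 bars × 4 beats = 36 beats; 1.5 beats/chord → 24 chords.
B: 8 bars × 5 beats = 40 beats; 4 beats/chord → 10 chords.
C: 12 bars × 4 beats = 48 beats; 6 beats/chord → 8 chords.
Total: 24 + 10 + 8 = 42.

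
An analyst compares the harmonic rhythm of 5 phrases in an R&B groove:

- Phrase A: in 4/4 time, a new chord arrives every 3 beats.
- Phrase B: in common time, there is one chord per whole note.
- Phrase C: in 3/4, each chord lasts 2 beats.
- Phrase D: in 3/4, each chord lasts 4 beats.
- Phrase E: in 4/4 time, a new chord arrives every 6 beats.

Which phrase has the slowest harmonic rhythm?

Phrase E

A: 4 beats/bar ÷ 3 beats/chord = 4/3 chords/bar.
B: 4 beats/bar ÷ 4 beats/chord = 1 chord/bar.
C: 3 beats/bar ÷ 2 beats/chord = 1.5 chords/bar.
D: 3 beats/bar ÷ 4 beats/chord = 0.75 chords/bar.
E: 4 beats/bar ÷ 6 beats/chord = 2/3 chords/bar.
Slowest is E at 2/3 chords/bar.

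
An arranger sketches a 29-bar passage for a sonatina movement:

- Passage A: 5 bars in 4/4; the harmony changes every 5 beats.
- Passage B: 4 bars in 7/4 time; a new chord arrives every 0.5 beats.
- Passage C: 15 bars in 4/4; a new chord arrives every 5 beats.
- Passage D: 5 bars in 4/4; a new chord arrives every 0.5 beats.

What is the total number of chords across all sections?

112 chords

A: 5·4 = 20 beats, 20/5 = 4 chords.
B: 4·7 = 28 beats, 28/0.5 = 56 chords.
C: 15·4 = 60 beats, 60/5 = 12 chords.
D: 5·4 = 20 beats, 20/0.5 = 40 chords.
Total: 4 + 56 + 12 + 40 = 112.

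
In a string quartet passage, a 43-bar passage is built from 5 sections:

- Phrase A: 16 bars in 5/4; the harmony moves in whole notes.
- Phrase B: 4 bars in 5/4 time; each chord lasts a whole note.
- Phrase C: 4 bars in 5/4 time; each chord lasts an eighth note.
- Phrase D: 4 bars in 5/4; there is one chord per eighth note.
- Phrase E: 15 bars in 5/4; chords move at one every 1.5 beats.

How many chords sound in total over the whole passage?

A: 16·5 = 80 beats, 80/4 = 20 chords.
B: 4·5 = 20 beats, 20/4 = 5 chords.
C: 4·5 = 20 beats, 20/0.5 = 40 chords.
D: 4·5 = 20 beats, 20/0.5 = 40 chords.
E: 15·5 = 75 beats, 75/1.5 = 50 chords.
Total: 20 + 5 + 40 + 40 + 50 = 155.

155 chords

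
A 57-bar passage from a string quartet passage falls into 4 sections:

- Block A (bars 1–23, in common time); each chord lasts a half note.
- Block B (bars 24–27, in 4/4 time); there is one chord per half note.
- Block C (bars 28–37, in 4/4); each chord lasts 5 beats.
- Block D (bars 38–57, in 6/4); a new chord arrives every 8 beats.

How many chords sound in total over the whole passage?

77 chords

A: 23·4 = 92 beats, 92/2 = 46 chords.
B: 4·4 = 16 beats, 16/2 = 8 chords.
C: 10·4 = 40 beats, 40/5 = 8 chords.
D: 20·6 = 120 beats, 120/8 = 15 chords.
Total: 46 + 8 + 8 + 15 = 77.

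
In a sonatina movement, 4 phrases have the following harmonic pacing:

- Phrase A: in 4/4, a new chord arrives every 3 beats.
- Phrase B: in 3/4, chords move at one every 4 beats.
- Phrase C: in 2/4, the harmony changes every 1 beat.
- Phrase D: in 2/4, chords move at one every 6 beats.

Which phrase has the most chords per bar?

Phrase C

A: 4/3 = 4/3 chords/bar.
B: 3/4 = 0.75 chords/bar.
C: 2/1 = 2 chords/bar.
D: 2/6 = 1/3 chords/bar.
Fastest is C at 2 chords/bar.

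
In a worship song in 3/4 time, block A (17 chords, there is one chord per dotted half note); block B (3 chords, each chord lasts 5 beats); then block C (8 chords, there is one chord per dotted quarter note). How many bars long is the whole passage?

A: 17 × 3 = 51 beats = 17 bars.
B: 3 × 5 = 15 beats = 5 bars.
C: 8 × 1.5 = 12 beats = 4 bars.
Total: 17 + 5 + 4 = 26 bars.

26 bars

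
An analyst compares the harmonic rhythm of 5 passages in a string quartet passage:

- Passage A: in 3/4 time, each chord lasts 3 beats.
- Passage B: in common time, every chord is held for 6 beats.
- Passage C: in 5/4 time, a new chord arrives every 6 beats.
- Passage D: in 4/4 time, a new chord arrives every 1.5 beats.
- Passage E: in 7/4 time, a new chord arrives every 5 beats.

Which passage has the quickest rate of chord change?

Passage D

A: 3/3 = 1 chord/bar.
B: 4/6 = 2/3 chords/bar.
C: 5/6 = 5/6 chords/bar.
D: 4/1.5 = 8/3 chords/bar.
E: 7/5 = 1.4 chords/bar.
Fastest is D at 8/3 chords/bar.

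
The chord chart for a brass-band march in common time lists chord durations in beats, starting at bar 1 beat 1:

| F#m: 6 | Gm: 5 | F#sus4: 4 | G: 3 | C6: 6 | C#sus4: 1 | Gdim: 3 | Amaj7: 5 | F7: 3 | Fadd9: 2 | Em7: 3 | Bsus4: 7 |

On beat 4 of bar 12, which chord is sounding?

Beat 4 of bar 12 is beat (12−1)×4 + 4 = 48 overall.
Running totals: F#m ends at 6, Gm ends at 11, F#sus4 ends at 15, G ends at 18, C6 ends at 24, C#sus4 ends at 25, Gdim ends at 28, Amaj7 ends at 33, F7 ends at 36, Fadd9 ends at 38, Em7 ends at 41, Bsus4 ends at 48.
Beat 48 falls within Bsus4.

Bsus4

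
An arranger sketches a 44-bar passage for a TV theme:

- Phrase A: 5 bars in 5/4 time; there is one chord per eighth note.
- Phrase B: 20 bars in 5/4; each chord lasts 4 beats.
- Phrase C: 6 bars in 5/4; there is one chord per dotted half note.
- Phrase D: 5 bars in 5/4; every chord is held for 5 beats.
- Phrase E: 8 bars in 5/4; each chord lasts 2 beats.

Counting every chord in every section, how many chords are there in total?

A has 25 beats and chords last 0.5 each, so 50 chords.
B has 100 beats and chords last 4 each, so 25 chords.
C has 30 beats and chords last 3 each, so 10 chords.
D has 25 beats and chords last 5 each, so 5 chords.
E has 40 beats and chords last 2 each, so 20 chords.
Total: 50 + 25 + 10 + 5 + 20 = 110.

110 chords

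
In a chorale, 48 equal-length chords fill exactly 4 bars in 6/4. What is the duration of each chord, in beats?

0.5 beats

4 bars × 6 beats/bar = 24 beats total.
24 beats ÷ 48 chords = 0.5 beats per chord.
(That is an eighth note.)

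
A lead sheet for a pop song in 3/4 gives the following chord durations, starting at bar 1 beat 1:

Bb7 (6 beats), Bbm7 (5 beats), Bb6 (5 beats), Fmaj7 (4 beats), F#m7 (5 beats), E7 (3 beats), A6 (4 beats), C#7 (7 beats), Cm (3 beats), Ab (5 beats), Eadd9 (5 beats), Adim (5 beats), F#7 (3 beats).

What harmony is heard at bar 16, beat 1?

Beat 1 of bar 16 is beat (16−1)×3 + 1 = 46 overall.
Running totals: Bb7 ends at 6, Bbm7 ends at 11, Bb6 ends at 16, Fmaj7 ends at 20, F#m7 ends at 25, E7 ends at 28, A6 ends at 32, C#7 ends at 39, Cm ends at 42, Ab ends at 47.
Beat 46 falls within Ab.

Ab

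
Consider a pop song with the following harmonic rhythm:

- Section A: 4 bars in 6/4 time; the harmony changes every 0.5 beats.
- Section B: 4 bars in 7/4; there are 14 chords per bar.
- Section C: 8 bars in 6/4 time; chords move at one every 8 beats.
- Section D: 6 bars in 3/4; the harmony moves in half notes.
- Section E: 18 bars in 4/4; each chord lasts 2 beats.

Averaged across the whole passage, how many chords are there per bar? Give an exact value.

3.875 chords per bar

A: 4 × 6 = 24 beats ÷ 0.5 = 48 chords.
B: 4 × 7 = 28 beats ÷ 0.5 = 56 chords.
C: 8 × 6 = 48 beats ÷ 8 = 6 chords.
D: 6 × 3 = 18 beats ÷ 2 = 9 chords.
E: 18 × 4 = 72 beats ÷ 2 = 36 chords.
Overall: 155 chords over 40 bars → 155/40 = 3.875 chords per bar.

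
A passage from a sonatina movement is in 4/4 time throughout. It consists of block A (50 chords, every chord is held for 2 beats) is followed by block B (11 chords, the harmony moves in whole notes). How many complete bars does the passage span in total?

A: 50 × 2 = 100 beats = 25 bars.
B: 11 × 4 = 44 beats = 11 bars.
Total: 25 + 11 = 36 bars.

36 bars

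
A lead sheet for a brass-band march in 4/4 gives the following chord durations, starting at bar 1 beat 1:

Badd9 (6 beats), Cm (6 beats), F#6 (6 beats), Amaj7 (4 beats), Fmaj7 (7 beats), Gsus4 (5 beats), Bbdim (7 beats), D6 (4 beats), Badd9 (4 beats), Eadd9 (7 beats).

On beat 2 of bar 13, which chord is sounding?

Beat 2 of bar 13 is beat (13−1)×4 + 2 = 50 overall.
Running totals: Badd9 ends at 6, Cm ends at 12, F#6 ends at 18, Amaj7 ends at 22, Fmaj7 ends at 29, Gsus4 ends at 34, Bbdim ends at 41, D6 ends at 45, Badd9 ends at 49, Eadd9 ends at 56.
Beat 50 falls within Eadd9.

Eadd9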